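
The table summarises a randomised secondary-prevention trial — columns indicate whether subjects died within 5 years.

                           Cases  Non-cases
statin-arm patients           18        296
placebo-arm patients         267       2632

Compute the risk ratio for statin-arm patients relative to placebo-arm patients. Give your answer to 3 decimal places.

risk, statin-arm patients = 18/314 = 0.0573
risk, placebo-arm patients = 267/2899 = 0.0921
RR = 0.0573 / 0.0921 = 0.622

0.622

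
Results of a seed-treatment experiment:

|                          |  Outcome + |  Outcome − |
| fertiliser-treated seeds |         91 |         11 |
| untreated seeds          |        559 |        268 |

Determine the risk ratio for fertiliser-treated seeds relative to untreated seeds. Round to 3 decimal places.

risk, fertiliser-treated seeds = 91/102 = 0.8922
risk, untreated seeds = 559/827 = 0.6759
RR = 0.8922 / 0.6759 = 1.320

1.320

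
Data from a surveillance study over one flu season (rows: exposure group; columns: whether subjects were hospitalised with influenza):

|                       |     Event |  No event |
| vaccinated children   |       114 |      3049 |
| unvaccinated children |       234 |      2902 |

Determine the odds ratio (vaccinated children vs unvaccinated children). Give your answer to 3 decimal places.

OR ≈ 0.464

odds, vaccinated children = 114/3049 = 0.03739
odds, unvaccinated children = 234/2902 = 0.08063
OR = 0.03739 / 0.08063 = 0.464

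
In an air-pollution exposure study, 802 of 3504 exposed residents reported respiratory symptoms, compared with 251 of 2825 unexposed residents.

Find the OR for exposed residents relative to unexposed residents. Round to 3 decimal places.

OR = (802 × 2574) / (2702 × 251) = 2064348/678202 ≈ 3.044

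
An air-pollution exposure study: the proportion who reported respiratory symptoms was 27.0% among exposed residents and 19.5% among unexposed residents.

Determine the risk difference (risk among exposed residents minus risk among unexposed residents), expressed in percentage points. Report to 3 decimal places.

risk difference = 0.2700 − 0.1950 = 0.0750 → 7.500 percentage points

RD = 7.500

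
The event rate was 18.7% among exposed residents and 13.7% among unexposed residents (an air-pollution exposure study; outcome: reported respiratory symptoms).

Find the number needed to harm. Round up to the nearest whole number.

20

absolute risk difference = 0.050000
1 / 0.050000 = 20.000 → round up → 20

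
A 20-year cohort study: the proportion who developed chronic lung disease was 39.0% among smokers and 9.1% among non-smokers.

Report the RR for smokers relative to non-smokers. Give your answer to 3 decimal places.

RR = 0.3900 / 0.0910 = 4.286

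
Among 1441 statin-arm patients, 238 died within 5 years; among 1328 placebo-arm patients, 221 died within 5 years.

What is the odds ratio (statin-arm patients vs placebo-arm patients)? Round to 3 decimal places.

odds, statin-arm patients = 238/1203 = 0.1978
odds, placebo-arm patients = 221/1107 = 0.1996
OR = 0.1978 / 0.1996 = 0.991

OR = 0.991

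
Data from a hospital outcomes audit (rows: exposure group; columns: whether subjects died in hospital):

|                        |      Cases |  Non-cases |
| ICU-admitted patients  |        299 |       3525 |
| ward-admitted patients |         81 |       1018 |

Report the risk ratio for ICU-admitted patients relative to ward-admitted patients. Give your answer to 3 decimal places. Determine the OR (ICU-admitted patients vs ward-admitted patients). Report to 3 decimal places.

RR = 1.061; OR = 1.066

risk, ICU-admitted patients = 299/3824 = 0.0782
risk, ward-admitted patients = 81/1099 = 0.0737
RR = 0.0782 / 0.0737 = 1.061
OR = (299 × 1018) / (3525 × 81) = 304382/285525 ≈ 1.066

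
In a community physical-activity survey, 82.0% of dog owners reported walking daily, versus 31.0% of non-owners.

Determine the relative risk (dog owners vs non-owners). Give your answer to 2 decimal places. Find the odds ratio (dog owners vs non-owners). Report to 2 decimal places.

RR = 2.65; OR = 10.14

RR = 0.8200 / 0.3100 = 2.65
odds, dog owners = 0.8200/0.1800 = 4.5556
odds, non-owners = 0.3100/0.6900 = 0.4493
OR = 4.5556 / 0.4493 = 10.14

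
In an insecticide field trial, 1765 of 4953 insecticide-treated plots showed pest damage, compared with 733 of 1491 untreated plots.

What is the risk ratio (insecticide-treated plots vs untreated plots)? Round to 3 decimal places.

RR: 0.725

risk, insecticide-treated plots = 1765/4953 = 0.3563
risk, untreated plots = 733/1491 = 0.4916
RR = 0.3563 / 0.4916 = 0.725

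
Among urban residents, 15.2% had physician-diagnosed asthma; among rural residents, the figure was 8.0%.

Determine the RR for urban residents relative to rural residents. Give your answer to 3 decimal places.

RR = 0.1520 / 0.0800 = 1.900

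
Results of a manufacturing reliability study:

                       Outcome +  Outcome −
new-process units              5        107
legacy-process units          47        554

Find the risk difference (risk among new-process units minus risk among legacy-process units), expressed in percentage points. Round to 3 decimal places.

RD ≈ -3.356

risk, new-process units = 5/112 = 0.04464
risk, legacy-process units = 47/601 = 0.07820
risk difference = 0.04464 − 0.07820 = -0.03356 → -3.356 percentage points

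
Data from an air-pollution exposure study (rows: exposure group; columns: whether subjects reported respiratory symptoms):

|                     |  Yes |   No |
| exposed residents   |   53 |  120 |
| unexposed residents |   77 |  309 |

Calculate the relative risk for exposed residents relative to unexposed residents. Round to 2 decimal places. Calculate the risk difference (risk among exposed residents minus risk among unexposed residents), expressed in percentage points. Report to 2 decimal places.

risk, exposed residents = 53/173 = 0.3064
risk, unexposed residents = 77/386 = 0.1995
RR = 0.3064 / 0.1995 = 1.54
risk difference = 0.3064 − 0.1995 = 0.1069 → 10.69 percentage points

RR = 1.54; RD = 10.69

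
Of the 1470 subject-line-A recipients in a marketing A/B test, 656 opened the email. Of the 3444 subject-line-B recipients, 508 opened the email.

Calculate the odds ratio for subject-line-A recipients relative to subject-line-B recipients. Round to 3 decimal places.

OR = 4.658

odds, subject-line-A recipients = 656/814 = 0.8059
odds, subject-line-B recipients = 508/2936 = 0.1730
OR = 0.8059 / 0.1730 = 4.658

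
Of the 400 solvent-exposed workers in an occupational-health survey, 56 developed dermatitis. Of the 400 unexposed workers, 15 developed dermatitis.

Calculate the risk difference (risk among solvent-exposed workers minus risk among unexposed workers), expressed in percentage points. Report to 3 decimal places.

10.250

risk, solvent-exposed workers = 56/400 = 0.14000
risk, unexposed workers = 15/400 = 0.03750
risk difference = 0.14000 − 0.03750 = 0.10250 → 10.250 percentage points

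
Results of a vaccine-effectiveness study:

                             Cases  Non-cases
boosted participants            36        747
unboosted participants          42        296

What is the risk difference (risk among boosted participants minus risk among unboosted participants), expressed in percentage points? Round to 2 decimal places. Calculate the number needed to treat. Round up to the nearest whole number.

RD = -7.83; NNT = 13

risk, boosted participants = 36/783 = 0.04598
risk, unboosted participants = 42/338 = 0.12426
risk difference = 0.04598 − 0.12426 = -0.07828 → -7.83 percentage points
absolute risk difference = 0.078283
1 / 0.078283 = 12.774 → round up → 13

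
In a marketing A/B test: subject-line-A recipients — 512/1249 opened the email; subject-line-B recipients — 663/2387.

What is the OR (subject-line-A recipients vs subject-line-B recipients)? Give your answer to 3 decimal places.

OR = (512 × 1724) / (737 × 663) = 882688/488631 ≈ 1.806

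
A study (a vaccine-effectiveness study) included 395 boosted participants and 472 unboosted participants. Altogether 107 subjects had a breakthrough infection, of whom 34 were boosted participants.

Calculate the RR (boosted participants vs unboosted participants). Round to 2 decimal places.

boosted participants without the outcome: 395 − 34 = 361
unboosted participants with the outcome: 107 − 34 = 73
unboosted participants without the outcome: 472 − 73 = 399
risk, boosted participants = 34/395 = 0.0861
risk, unboosted participants = 73/472 = 0.1547
RR = 0.0861 / 0.1547 = 0.56

RR: 0.56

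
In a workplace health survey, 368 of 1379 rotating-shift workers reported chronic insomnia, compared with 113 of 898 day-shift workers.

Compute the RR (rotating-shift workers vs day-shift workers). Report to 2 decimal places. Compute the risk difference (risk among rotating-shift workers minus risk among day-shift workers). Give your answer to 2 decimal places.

risk, rotating-shift workers = 368/1379 = 0.2669
risk, day-shift workers = 113/898 = 0.1258
RR = 0.2669 / 0.1258 = 2.12
risk difference = 0.2669 − 0.1258 = 0.14

RR = 2.12; RD = 0.14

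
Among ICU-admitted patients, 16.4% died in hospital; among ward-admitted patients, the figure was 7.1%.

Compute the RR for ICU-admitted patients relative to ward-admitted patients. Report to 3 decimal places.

RR = 0.1640 / 0.0710 = 2.310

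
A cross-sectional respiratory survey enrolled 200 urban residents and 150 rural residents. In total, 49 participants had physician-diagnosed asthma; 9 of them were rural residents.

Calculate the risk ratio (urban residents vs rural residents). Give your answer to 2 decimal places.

RR = 3.33

urban residents with the outcome: 49 − 9 = 40
urban residents without the outcome: 200 − 40 = 160
rural residents without the outcome: 150 − 9 = 141
risk, urban residents = 40/200 = 0.2000
risk, rural residents = 9/150 = 0.0600
RR = 0.2000 / 0.0600 = 3.33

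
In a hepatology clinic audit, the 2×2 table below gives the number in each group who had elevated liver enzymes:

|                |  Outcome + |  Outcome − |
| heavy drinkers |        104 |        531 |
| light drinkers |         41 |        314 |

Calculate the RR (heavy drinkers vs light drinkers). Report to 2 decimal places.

1.42

risk, heavy drinkers = 104/635 = 0.1638
risk, light drinkers = 41/355 = 0.1155
RR = 0.1638 / 0.1155 = 1.42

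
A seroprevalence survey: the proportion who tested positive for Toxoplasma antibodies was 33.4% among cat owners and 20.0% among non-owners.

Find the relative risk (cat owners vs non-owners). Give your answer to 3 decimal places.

RR = 0.3340 / 0.2000 = 1.670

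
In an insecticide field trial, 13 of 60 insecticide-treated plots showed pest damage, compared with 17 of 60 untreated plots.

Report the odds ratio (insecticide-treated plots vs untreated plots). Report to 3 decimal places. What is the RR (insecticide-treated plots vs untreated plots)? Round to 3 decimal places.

odds, insecticide-treated plots = 13/47 = 0.2766
odds, untreated plots = 17/43 = 0.3953
OR = 0.2766 / 0.3953 = 0.700
risk, insecticide-treated plots = 13/60 = 0.2167
risk, untreated plots = 17/60 = 0.2833
RR = 0.2167 / 0.2833 = 0.765

OR = 0.700; RR = 0.765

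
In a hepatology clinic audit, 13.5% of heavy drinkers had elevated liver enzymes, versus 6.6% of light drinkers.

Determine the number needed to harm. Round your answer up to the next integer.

15

absolute risk difference = 0.069000
1 / 0.069000 = 14.493 → round up → 15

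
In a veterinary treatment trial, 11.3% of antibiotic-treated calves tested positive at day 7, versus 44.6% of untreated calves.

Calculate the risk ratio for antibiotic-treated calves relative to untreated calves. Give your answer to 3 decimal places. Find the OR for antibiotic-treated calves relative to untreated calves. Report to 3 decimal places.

RR = 0.1130 / 0.4460 = 0.253
odds, antibiotic-treated calves = 0.1130/0.8870 = 0.1274
odds, untreated calves = 0.4460/0.5540 = 0.8051
OR = 0.1274 / 0.8051 = 0.158

RR = 0.253; OR = 0.158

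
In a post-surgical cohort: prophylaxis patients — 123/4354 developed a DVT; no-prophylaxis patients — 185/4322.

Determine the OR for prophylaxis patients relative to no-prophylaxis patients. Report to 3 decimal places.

OR = (123 × 4137) / (4231 × 185) = 508851/782735 ≈ 0.650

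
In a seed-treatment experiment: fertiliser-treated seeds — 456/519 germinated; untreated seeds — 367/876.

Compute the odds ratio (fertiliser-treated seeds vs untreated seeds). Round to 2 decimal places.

OR = (456 × 509) / (63 × 367) = 232104/23121 ≈ 10.04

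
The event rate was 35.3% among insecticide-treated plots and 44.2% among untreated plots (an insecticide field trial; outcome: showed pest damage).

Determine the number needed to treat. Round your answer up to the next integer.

absolute risk difference = 0.089000
1 / 0.089000 = 11.236 → round up → 12

NNT = 12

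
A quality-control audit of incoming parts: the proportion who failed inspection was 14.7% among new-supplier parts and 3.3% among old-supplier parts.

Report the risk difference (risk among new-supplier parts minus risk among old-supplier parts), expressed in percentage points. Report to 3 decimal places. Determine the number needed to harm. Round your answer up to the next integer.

RD = 11.400; NNH = 9

risk difference = 0.14700 − 0.03300 = 0.11400 → 11.400 percentage points
absolute risk difference = 0.114000
1 / 0.114000 = 8.772 → round up → 9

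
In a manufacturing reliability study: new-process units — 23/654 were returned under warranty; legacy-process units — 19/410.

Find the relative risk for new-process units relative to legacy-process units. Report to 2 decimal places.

risk, new-process units = 23/654 = 0.03517
risk, legacy-process units = 19/410 = 0.04634
RR = 0.03517 / 0.04634 = 0.76

RR = 0.76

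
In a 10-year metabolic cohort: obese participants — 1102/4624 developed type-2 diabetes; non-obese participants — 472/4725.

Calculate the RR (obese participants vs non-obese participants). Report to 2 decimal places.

RR = 2.39

risk, obese participants = 1102/4624 = 0.2383
risk, non-obese participants = 472/4725 = 0.0999
RR = 0.2383 / 0.0999 = 2.39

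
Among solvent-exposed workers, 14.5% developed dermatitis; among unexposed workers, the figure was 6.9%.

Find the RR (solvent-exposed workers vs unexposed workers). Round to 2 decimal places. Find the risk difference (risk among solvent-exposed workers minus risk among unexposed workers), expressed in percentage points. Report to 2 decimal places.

RR = 0.1450 / 0.0690 = 2.10
risk difference = 0.1450 − 0.0690 = 0.0760 → 7.60 percentage points

RR = 2.10; RD = 7.60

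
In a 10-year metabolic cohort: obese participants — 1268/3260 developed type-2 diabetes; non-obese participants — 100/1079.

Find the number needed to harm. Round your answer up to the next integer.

risk, obese participants = 1268/3260 = 0.388957
risk, non-obese participants = 100/1079 = 0.092678
absolute risk difference = 0.296279
1 / 0.296279 = 3.375 → round up → 4

NNH ≈ 4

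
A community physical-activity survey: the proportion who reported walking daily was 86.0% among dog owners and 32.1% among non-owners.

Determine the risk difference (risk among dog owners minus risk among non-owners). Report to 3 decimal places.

risk difference = 0.8600 − 0.3210 = 0.539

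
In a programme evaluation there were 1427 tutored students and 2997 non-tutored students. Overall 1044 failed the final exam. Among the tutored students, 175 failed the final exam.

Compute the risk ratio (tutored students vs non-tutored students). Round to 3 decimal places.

RR = 0.423

tutored students without the outcome: 1427 − 175 = 1252
non-tutored students with the outcome: 1044 − 175 = 869
non-tutored students without the outcome: 2997 − 869 = 2128
risk, tutored students = 175/1427 = 0.1226
risk, non-tutored students = 869/2997 = 0.2900
RR = 0.1226 / 0.2900 = 0.423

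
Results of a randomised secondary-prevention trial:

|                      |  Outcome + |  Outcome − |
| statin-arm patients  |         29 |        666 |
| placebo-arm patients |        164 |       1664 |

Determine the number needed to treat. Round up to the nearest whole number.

risk, statin-arm patients = 29/695 = 0.041727
risk, placebo-arm patients = 164/1828 = 0.089716
absolute risk difference = 0.047989
1 / 0.047989 = 20.838 → round up → 21

NNT = 21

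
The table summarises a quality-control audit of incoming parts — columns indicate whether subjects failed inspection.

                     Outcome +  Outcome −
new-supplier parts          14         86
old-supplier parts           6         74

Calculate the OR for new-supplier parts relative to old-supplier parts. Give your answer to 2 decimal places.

odds, new-supplier parts = 14/86 = 0.1628
odds, old-supplier parts = 6/74 = 0.0811
OR = 0.1628 / 0.0811 = 2.01

2.01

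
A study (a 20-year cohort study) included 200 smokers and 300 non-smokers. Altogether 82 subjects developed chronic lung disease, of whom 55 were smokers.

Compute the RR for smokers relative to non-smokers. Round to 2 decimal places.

3.06

smokers without the outcome: 200 − 55 = 145
non-smokers with the outcome: 82 − 55 = 27
non-smokers without the outcome: 300 − 27 = 273
risk, smokers = 55/200 = 0.2750
risk, non-smokers = 27/300 = 0.0900
RR = 0.2750 / 0.0900 = 3.06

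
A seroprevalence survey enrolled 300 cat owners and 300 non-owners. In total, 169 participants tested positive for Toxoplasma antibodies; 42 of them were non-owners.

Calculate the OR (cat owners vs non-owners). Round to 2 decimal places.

cat owners with the outcome: 169 − 42 = 127
cat owners without the outcome: 300 − 127 = 173
non-owners without the outcome: 300 − 42 = 258
odds, cat owners = 127/173 = 0.7341
odds, non-owners = 42/258 = 0.1628
OR = 0.7341 / 0.1628 = 4.51

OR = 4.51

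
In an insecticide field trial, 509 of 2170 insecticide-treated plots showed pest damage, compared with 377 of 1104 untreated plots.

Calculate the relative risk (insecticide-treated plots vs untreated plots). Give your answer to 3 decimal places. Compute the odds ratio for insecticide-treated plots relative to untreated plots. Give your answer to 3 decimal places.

risk, insecticide-treated plots = 509/2170 = 0.2346
risk, untreated plots = 377/1104 = 0.3415
RR = 0.2346 / 0.3415 = 0.687
OR = (509 × 727) / (1661 × 377) = 370043/626197 ≈ 0.591

RR = 0.687; OR = 0.591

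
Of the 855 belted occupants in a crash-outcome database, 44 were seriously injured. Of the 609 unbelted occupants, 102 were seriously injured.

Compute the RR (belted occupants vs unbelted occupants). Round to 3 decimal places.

risk, belted occupants = 44/855 = 0.0515
risk, unbelted occupants = 102/609 = 0.1675
RR = 0.0515 / 0.1675 = 0.307

0.307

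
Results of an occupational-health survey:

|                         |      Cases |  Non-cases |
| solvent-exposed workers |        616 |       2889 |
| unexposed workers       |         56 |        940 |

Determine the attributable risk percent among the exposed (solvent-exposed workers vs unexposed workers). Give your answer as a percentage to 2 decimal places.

68.01%

risk, solvent-exposed workers = 616/3505 = 0.1757
risk, unexposed workers = 56/996 = 0.0562
AR% = (0.1757 − 0.0562) / 0.1757 = 0.6801 → 68.01%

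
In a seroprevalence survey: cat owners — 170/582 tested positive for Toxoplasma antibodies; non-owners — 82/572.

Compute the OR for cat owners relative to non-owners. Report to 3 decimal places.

OR = (170 × 490) / (412 × 82) = 83300/33784 ≈ 2.466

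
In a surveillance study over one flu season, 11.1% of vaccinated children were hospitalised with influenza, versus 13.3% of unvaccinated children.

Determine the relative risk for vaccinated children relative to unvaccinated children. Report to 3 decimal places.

RR = 0.1110 / 0.1330 = 0.835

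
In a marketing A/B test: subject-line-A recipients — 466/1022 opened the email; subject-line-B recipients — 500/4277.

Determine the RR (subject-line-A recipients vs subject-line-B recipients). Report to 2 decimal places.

risk, subject-line-A recipients = 466/1022 = 0.4560
risk, subject-line-B recipients = 500/4277 = 0.1169
RR = 0.4560 / 0.1169 = 3.90

RR = 3.90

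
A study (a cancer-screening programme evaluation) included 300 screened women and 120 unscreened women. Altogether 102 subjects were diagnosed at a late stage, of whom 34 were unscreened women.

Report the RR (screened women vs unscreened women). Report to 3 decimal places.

screened women with the outcome: 102 − 34 = 68
screened women without the outcome: 300 − 68 = 232
unscreened women without the outcome: 120 − 34 = 86
risk, screened women = 68/300 = 0.2267
risk, unscreened women = 34/120 = 0.2833
RR = 0.2267 / 0.2833 = 0.800

RR = 0.800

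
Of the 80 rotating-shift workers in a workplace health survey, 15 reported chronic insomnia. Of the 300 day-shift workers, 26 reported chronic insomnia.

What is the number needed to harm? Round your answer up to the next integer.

NNH = 10

risk, rotating-shift workers = 15/80 = 0.187500
risk, day-shift workers = 26/300 = 0.086667
absolute risk difference = 0.100833
1 / 0.100833 = 9.917 → round up → 10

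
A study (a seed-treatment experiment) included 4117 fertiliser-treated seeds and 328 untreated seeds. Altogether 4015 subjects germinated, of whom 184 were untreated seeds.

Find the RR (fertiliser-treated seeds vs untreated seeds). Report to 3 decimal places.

RR ≈ 1.659

fertiliser-treated seeds with the outcome: 4015 − 184 = 3831
fertiliser-treated seeds without the outcome: 4117 − 3831 = 286
untreated seeds without the outcome: 328 − 184 = 144
risk, fertiliser-treated seeds = 3831/4117 = 0.9305
risk, untreated seeds = 184/328 = 0.5610
RR = 0.9305 / 0.5610 = 1.659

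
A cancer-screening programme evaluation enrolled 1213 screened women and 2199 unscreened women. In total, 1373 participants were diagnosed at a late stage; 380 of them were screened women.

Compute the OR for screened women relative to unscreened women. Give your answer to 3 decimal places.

OR = 0.554

screened women without the outcome: 1213 − 380 = 833
unscreened women with the outcome: 1373 − 380 = 993
unscreened women without the outcome: 2199 − 993 = 1206
odds, screened women = 380/833 = 0.4562
odds, unscreened women = 993/1206 = 0.8234
OR = 0.4562 / 0.8234 = 0.554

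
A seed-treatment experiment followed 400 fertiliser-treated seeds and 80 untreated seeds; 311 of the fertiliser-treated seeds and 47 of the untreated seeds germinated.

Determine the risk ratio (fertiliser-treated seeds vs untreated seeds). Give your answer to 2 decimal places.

risk, fertiliser-treated seeds = 311/400 = 0.7775
risk, untreated seeds = 47/80 = 0.5875
RR = 0.7775 / 0.5875 = 1.32

RR = 1.32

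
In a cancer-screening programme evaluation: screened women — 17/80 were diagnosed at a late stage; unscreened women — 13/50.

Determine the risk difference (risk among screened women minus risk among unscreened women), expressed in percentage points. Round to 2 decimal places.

risk, screened women = 17/80 = 0.2125
risk, unscreened women = 13/50 = 0.2600
risk difference = 0.2125 − 0.2600 = -0.0475 → -4.75 percentage points

-4.75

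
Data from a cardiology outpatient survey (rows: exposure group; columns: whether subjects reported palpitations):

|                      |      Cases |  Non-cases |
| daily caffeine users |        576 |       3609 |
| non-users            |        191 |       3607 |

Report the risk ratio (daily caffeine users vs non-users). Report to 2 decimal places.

RR = 2.74

risk, daily caffeine users = 576/4185 = 0.1376
risk, non-users = 191/3798 = 0.0503
RR = 0.1376 / 0.0503 = 2.74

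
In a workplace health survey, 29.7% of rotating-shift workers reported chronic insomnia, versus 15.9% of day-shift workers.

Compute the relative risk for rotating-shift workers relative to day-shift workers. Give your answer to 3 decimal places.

RR = 0.2970 / 0.1590 = 1.868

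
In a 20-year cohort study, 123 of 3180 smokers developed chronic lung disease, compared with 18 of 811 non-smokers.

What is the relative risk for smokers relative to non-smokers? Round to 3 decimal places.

RR: 1.743

risk, smokers = 123/3180 = 0.03868
risk, non-smokers = 18/811 = 0.02219
RR = 0.03868 / 0.02219 = 1.743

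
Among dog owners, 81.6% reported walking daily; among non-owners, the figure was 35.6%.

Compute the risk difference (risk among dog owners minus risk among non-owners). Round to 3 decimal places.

risk difference = 0.8160 − 0.3560 = 0.460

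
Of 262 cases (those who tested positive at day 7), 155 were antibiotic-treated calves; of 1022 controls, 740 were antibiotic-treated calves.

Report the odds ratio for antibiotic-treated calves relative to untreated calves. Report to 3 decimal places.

odds, antibiotic-treated calves = 155/740 = 0.2095
odds, untreated calves = 107/282 = 0.3794
OR = 0.2095 / 0.3794 = 0.552

OR ≈ 0.552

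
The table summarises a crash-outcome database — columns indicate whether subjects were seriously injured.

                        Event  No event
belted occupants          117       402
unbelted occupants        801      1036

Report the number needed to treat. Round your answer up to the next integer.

NNT: 5

risk, belted occupants = 117/519 = 0.225434
risk, unbelted occupants = 801/1837 = 0.436037
absolute risk difference = 0.210603
1 / 0.210603 = 4.748 → round up → 5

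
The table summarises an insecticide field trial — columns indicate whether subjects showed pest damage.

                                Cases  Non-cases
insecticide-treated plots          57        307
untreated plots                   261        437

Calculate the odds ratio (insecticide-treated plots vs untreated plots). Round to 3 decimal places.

OR = 0.311

odds, insecticide-treated plots = 57/307 = 0.1857
odds, untreated plots = 261/437 = 0.5973
OR = 0.1857 / 0.5973 = 0.311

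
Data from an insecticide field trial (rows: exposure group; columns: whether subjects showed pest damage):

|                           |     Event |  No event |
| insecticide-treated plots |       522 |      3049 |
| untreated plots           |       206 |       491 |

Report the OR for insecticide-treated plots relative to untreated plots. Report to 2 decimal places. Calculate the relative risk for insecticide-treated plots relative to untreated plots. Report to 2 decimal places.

OR = 0.41; RR = 0.49

odds, insecticide-treated plots = 522/3049 = 0.1712
odds, untreated plots = 206/491 = 0.4196
OR = 0.1712 / 0.4196 = 0.41
risk, insecticide-treated plots = 522/3571 = 0.1462
risk, untreated plots = 206/697 = 0.2956
RR = 0.1462 / 0.2956 = 0.49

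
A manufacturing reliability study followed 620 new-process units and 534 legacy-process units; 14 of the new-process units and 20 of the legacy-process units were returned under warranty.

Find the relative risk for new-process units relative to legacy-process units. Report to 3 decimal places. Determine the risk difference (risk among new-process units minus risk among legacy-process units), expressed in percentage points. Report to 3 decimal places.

risk, new-process units = 14/620 = 0.02258
risk, legacy-process units = 20/534 = 0.03745
RR = 0.02258 / 0.03745 = 0.603
risk difference = 0.02258 − 0.03745 = -0.01487 → -1.487 percentage points

RR = 0.603; RD = -1.487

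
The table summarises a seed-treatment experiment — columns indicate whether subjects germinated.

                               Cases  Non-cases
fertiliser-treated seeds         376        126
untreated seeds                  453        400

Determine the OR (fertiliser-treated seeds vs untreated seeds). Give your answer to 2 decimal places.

odds, fertiliser-treated seeds = 376/126 = 2.9841
odds, untreated seeds = 453/400 = 1.1325
OR = 2.9841 / 1.1325 = 2.63

2.63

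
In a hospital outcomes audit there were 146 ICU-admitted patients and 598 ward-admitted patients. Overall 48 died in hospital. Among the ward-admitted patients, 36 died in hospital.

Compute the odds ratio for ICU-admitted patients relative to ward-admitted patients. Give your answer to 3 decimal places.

ICU-admitted patients with the outcome: 48 − 36 = 12
ICU-admitted patients without the outcome: 146 − 12 = 134
ward-admitted patients without the outcome: 598 − 36 = 562
odds, ICU-admitted patients = 12/134 = 0.0896
odds, ward-admitted patients = 36/562 = 0.0641
OR = 0.0896 / 0.0641 = 1.398

1.398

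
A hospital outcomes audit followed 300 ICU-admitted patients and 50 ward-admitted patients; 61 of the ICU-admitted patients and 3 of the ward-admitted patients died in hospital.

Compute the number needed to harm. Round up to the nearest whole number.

risk, ICU-admitted patients = 61/300 = 0.203333
risk, ward-admitted patients = 3/50 = 0.060000
absolute risk difference = 0.143333
1 / 0.143333 = 6.977 → round up → 7

NNH ≈ 7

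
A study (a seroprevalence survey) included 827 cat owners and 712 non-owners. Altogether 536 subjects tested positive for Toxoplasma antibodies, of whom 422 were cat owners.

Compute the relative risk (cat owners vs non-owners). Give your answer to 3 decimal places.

RR ≈ 3.187

cat owners without the outcome: 827 − 422 = 405
non-owners with the outcome: 536 − 422 = 114
non-owners without the outcome: 712 − 114 = 598
risk, cat owners = 422/827 = 0.5103
risk, non-owners = 114/712 = 0.1601
RR = 0.5103 / 0.1601 = 3.187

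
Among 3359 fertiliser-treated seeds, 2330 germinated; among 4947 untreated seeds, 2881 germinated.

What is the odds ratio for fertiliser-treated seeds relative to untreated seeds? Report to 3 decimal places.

OR = (2330 × 2066) / (1029 × 2881) = 4813780/2964549 ≈ 1.624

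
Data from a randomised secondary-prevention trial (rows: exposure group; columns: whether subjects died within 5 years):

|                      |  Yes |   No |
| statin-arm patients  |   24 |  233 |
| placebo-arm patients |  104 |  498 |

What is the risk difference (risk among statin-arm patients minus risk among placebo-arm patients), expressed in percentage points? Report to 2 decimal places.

RD: -7.94

risk, statin-arm patients = 24/257 = 0.0934
risk, placebo-arm patients = 104/602 = 0.1728
risk difference = 0.0934 − 0.1728 = -0.0794 → -7.94 percentage points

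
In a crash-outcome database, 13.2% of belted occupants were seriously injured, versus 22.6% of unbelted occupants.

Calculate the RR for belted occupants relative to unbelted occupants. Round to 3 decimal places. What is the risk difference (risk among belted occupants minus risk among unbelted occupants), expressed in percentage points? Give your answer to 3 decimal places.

RR = 0.1320 / 0.2260 = 0.584
risk difference = 0.1320 − 0.2260 = -0.0940 → -9.400 percentage points

RR = 0.584; RD = -9.400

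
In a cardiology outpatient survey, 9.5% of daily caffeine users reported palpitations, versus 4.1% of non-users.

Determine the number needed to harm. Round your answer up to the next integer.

absolute risk difference = 0.054000
1 / 0.054000 = 18.519 → round up → 19

19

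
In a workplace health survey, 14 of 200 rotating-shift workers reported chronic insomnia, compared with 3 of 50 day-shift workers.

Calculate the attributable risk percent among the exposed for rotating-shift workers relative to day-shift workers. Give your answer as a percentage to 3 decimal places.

risk, rotating-shift workers = 14/200 = 0.0700
risk, day-shift workers = 3/50 = 0.0600
AR% = (0.0700 − 0.0600) / 0.0700 = 0.1429 → 14.286%

14.286%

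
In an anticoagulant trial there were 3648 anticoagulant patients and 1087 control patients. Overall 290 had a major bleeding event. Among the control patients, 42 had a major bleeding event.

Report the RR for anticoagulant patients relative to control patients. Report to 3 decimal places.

RR ≈ 1.759

anticoagulant patients with the outcome: 290 − 42 = 248
anticoagulant patients without the outcome: 3648 − 248 = 3400
control patients without the outcome: 1087 − 42 = 1045
risk, anticoagulant patients = 248/3648 = 0.06798
risk, control patients = 42/1087 = 0.03864
RR = 0.06798 / 0.03864 = 1.759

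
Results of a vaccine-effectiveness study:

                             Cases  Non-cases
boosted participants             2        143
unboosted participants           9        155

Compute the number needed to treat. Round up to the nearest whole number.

risk, boosted participants = 2/145 = 0.013793
risk, unboosted participants = 9/164 = 0.054878
absolute risk difference = 0.041085
1 / 0.041085 = 24.340 → round up → 25

25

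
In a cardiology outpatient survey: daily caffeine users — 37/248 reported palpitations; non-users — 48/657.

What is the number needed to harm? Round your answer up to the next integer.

risk, daily caffeine users = 37/248 = 0.149194
risk, non-users = 48/657 = 0.073059
absolute risk difference = 0.076134
1 / 0.076134 = 13.135 → round up → 14

NNH = 14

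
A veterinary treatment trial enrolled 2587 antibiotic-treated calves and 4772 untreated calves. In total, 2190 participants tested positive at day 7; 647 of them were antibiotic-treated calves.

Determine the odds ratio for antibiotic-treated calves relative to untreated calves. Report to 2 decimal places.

antibiotic-treated calves without the outcome: 2587 − 647 = 1940
untreated calves with the outcome: 2190 − 647 = 1543
untreated calves without the outcome: 4772 − 1543 = 3229
odds, antibiotic-treated calves = 647/1940 = 0.3335
odds, untreated calves = 1543/3229 = 0.4779
OR = 0.3335 / 0.4779 = 0.70

0.70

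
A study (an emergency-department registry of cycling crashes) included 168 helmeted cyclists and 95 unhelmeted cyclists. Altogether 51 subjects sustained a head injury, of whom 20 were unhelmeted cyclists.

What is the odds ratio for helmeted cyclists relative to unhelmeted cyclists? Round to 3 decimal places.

OR ≈ 0.849

helmeted cyclists with the outcome: 51 − 20 = 31
helmeted cyclists without the outcome: 168 − 31 = 137
unhelmeted cyclists without the outcome: 95 − 20 = 75
OR = (31 × 75) / (137 × 20) = 2325/2740 ≈ 0.849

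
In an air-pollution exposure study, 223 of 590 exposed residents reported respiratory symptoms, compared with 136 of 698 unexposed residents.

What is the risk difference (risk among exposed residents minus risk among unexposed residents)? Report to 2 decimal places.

risk, exposed residents = 223/590 = 0.3780
risk, unexposed residents = 136/698 = 0.1948
risk difference = 0.3780 − 0.1948 = 0.18

0.18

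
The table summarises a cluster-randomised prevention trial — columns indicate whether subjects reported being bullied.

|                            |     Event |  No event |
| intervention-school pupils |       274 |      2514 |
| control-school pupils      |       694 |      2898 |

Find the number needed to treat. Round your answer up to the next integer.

11

risk, intervention-school pupils = 274/2788 = 0.098278
risk, control-school pupils = 694/3592 = 0.193207
absolute risk difference = 0.094929
1 / 0.094929 = 10.534 → round up → 11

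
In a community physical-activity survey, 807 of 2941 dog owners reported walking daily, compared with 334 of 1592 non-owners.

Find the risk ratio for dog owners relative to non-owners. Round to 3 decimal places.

risk, dog owners = 807/2941 = 0.2744
risk, non-owners = 334/1592 = 0.2098
RR = 0.2744 / 0.2098 = 1.308

RR = 1.308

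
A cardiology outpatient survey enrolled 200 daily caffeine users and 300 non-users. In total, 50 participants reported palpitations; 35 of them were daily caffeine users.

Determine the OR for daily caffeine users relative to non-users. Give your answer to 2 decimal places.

daily caffeine users without the outcome: 200 − 35 = 165
non-users with the outcome: 50 − 35 = 15
non-users without the outcome: 300 − 15 = 285
OR = (35 × 285) / (165 × 15) = 9975/2475 ≈ 4.03

4.03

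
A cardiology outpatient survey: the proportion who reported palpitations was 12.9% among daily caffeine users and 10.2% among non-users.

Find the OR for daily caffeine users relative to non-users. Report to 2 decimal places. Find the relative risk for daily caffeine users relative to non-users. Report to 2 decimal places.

OR = 1.30; RR = 1.26

odds, daily caffeine users = 0.1290/0.8710 = 0.1481
odds, non-users = 0.1020/0.8980 = 0.1136
OR = 0.1481 / 0.1136 = 1.30
RR = 0.1290 / 0.1020 = 1.26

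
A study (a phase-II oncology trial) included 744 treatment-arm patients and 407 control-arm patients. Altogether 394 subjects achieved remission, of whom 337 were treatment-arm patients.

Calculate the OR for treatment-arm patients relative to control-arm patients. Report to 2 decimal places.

treatment-arm patients without the outcome: 744 − 337 = 407
control-arm patients with the outcome: 394 − 337 = 57
control-arm patients without the outcome: 407 − 57 = 350
odds, treatment-arm patients = 337/407 = 0.8280
odds, control-arm patients = 57/350 = 0.1629
OR = 0.8280 / 0.1629 = 5.08

OR: 5.08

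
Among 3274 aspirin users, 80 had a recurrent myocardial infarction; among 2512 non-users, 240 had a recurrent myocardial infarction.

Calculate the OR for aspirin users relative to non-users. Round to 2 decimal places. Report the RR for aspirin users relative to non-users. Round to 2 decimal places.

OR = 0.24; RR = 0.26

OR = (80 × 2272) / (3194 × 240) = 181760/766560 ≈ 0.24
risk, aspirin users = 80/3274 = 0.02443
risk, non-users = 240/2512 = 0.09554
RR = 0.02443 / 0.09554 = 0.26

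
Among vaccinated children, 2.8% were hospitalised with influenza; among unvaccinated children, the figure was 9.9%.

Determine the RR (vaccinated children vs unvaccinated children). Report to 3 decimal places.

RR = 0.02800 / 0.09900 = 0.283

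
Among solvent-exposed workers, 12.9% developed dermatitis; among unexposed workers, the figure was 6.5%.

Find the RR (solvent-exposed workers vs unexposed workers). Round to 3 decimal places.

RR = 0.1290 / 0.0650 = 1.985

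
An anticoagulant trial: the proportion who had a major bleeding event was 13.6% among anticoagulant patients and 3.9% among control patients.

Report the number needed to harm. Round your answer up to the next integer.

NNH = 11

absolute risk difference = 0.097000
1 / 0.097000 = 10.309 → round up → 11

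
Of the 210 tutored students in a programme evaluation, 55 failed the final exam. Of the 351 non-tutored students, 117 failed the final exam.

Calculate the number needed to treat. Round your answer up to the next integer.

NNT ≈ 14

risk, tutored students = 55/210 = 0.261905
risk, non-tutored students = 117/351 = 0.333333
absolute risk difference = 0.071429
1 / 0.071429 = 14.000 → round up → 14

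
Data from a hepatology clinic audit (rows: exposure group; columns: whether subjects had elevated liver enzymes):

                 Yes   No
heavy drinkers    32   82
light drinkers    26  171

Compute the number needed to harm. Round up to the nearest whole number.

risk, heavy drinkers = 32/114 = 0.280702
risk, light drinkers = 26/197 = 0.131980
absolute risk difference = 0.148722
1 / 0.148722 = 6.724 → round up → 7

NNH = 7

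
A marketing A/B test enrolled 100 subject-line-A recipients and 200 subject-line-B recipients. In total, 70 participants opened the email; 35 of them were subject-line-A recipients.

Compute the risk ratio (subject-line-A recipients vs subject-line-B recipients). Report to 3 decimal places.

subject-line-A recipients without the outcome: 100 − 35 = 65
subject-line-B recipients with the outcome: 70 − 35 = 35
subject-line-B recipients without the outcome: 200 − 35 = 165
risk, subject-line-A recipients = 35/100 = 0.3500
risk, subject-line-B recipients = 35/200 = 0.1750
RR = 0.3500 / 0.1750 = 2.000

2.000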